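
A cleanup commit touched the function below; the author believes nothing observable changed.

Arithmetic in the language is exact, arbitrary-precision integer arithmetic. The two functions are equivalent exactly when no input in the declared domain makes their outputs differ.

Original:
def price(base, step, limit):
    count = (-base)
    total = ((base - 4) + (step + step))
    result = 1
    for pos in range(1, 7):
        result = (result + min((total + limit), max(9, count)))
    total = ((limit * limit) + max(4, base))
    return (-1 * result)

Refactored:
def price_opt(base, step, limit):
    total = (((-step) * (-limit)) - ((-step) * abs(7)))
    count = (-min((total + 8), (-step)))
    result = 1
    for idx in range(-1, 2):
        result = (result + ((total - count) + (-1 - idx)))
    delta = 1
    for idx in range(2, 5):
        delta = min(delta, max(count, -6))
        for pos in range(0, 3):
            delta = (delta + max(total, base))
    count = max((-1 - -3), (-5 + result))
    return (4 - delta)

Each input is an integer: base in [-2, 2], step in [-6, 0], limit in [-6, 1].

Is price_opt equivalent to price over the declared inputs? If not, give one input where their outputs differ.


The rewrite breaks on base=-2, step=-6, limit=-6, where the results are 143 and 24.
price: count=2, then total=-18, then result=1, then (pos=1), then result=-23, then (pos=2), then result=-47, then (pos=3), then result=-71, then (pos=4), then result=-95, then (pos=5), then result=-119, then (pos=6), then result=-143, then total=40, then returns 143
price_opt: total=-6, then count=-2, then result=1, then (idx=-1), then result=-3, then (idx=0), then result=-8, then (idx=1), then result=-14, then delta=1, then (idx=2), then delta=-2, then (pos=0), then delta=-4, then (pos=1), then delta=-6, then (pos=2), then delta=-8, then (idx=3), then delta=-8, then (pos=0), then delta=-10, then (pos=1), then delta=-12, then (pos=2), then delta=-14, then (idx=4), then delta=-14, then (pos=0), then delta=-16, then (pos=1), then delta=-18, then (pos=2), then delta=-20, then count=2, then returns 24
verdict: not equivalent; witness: base=-2, step=-6, limit=-6


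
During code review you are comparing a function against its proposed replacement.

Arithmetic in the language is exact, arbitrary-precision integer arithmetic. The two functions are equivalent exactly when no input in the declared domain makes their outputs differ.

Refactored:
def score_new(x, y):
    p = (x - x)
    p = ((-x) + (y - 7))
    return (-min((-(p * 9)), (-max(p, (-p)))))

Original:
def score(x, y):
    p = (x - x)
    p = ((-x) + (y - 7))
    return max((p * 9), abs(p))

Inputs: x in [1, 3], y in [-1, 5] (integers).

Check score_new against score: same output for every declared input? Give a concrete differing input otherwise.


The two versions differ — the changes include min/max/abs usage differs.
Tracing x=1, y=1: score: p = 0; p = -7; return 7 | score_new: p = 0; p = -7; return 7 — matching result 7.
Every one of the 21 inputs gives matching results.
verdict: equivalent


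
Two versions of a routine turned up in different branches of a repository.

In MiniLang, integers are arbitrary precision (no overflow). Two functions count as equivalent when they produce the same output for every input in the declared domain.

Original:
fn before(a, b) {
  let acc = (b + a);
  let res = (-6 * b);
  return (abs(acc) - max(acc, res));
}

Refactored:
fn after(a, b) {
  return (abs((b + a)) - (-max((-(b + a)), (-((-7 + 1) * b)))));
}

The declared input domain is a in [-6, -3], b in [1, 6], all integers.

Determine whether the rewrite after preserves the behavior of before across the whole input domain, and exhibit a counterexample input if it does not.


Input a=-6, b=1: 10 from before versus 11 from after.
verdict: not equivalent; witness: a=-6, b=1


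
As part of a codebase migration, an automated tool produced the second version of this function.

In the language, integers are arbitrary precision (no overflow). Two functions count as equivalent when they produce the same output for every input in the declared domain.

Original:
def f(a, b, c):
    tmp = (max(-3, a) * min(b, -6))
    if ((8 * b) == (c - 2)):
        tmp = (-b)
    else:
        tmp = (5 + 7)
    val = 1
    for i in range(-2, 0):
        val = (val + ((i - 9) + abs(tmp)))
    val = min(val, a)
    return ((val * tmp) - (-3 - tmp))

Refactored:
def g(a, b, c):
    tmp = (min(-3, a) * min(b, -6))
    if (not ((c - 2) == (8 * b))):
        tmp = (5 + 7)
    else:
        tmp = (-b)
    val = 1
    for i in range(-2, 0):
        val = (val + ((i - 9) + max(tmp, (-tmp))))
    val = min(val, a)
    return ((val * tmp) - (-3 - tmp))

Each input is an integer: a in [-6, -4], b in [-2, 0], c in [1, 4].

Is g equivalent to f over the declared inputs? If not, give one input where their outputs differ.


Equivalent. The edit looks behavioral (`max(-3, a)` became `min(-3, a)`), but over these ranges it never changes the outcome.
Checked all 36 inputs in the declared domain: the outputs agree on every one.
One worked example (a=-6, b=-2, c=2) — f: tmp := 18 | ((8 * b) == (c - 2)): false | tmp := 12 | val := 1 | iter i=-2: | val := 2 | iter i=-1: | val := 4 | val := -6 | result -57; g: tmp := 36 | (not ((c - 2) == (8 * b))): true | tmp := 12 | val := 1 | iter i=-2: | val := 2 | iter i=-1: | val := 4 | val := -6 | result -57; agreement on -57.
verdict: equivalent


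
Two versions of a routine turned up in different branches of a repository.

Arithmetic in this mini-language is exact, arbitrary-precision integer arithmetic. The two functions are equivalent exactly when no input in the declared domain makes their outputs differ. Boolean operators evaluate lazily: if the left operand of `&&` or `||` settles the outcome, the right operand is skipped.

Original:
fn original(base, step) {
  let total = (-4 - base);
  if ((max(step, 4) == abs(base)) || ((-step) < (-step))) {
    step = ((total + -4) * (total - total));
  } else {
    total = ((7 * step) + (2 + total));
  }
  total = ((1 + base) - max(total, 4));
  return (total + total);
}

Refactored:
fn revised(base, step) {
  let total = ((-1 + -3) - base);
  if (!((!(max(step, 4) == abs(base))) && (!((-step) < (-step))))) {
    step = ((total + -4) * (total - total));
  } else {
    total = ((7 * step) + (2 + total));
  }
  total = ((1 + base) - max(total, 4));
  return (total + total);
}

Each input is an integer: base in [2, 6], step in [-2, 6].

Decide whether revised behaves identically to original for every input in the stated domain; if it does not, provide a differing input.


Behavior is preserved: although boolean connective usage differs; also constant usage differs; also arithmetic usage differs, the outputs never diverge.
Spot check at base=5, step=1 — original: total=-9, then ((max(step, 4) == abs(base)) || ((-step) < (-step))) is false, then total=0, then total=2, then returns 4. revised: total=-9, then (!((!(max(step, 4) == abs(base))) && (!((-step) < (-step))))) is false, then total=0, then total=2, then returns 4. Both give 4.
Every one of the 45 inputs gives matching results.
verdict: equivalent


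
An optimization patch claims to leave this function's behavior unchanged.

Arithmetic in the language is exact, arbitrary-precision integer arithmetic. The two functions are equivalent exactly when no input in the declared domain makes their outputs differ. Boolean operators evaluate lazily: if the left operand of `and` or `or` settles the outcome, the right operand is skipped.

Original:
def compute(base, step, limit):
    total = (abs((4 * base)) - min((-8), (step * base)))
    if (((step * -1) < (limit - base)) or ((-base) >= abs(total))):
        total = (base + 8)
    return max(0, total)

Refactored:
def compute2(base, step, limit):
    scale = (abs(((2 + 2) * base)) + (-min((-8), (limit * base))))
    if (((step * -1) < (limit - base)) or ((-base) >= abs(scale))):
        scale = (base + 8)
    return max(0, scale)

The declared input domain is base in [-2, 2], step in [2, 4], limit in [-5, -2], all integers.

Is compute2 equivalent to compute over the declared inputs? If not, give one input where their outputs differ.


Not equivalent: base=2, step=2, limit=-5 separates them (16 vs 18).
compute: total = 16; (((step * -1) < (limit - base)) or ((-base) >= abs(total))) -> false; return 16
compute2: scale = 18; (((step * -1) < (limit - base)) or ((-base) >= abs(scale))) -> false; return 18
verdict: not equivalent; witness: base=2, step=2, limit=-5


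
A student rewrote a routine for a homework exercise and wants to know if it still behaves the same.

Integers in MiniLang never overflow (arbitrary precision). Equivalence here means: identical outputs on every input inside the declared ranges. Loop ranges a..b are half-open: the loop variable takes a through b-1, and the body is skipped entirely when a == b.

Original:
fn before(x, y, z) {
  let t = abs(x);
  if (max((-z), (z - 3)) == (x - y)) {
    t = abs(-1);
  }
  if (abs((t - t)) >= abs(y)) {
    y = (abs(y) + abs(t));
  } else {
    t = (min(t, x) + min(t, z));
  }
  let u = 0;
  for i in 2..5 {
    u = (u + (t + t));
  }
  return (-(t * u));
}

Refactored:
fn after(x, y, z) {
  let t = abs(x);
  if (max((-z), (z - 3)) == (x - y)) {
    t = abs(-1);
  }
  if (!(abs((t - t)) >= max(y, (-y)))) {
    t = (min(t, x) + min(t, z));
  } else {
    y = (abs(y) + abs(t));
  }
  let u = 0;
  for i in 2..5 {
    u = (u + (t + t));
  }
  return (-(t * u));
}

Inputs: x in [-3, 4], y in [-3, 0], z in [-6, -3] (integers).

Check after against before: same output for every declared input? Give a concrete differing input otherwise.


The two are interchangeable: min/max/abs usage differs, boolean connective usage differs, and every declared input agrees.
Spot check at x=-3, y=-3, z=-6 — before: t becomes 3; next (max((-z), (z - 3)) == (x - y)) evaluates to false; next (abs((t - t)) >= abs(y)) evaluates to false; next t becomes -9; next u becomes 0; next at i=2:; next u becomes -18; next at i=3:; next u becomes -36; next at i=4:; next u becomes -54; next final value -486. after: t becomes 3; next (max((-z), (z - 3)) == (x - y)) evaluates to false; next (!(abs((t - t)) >= max(y, (-y)))) evaluates to true; next t becomes -9; next u becomes 0; next at i=2:; next u becomes -18; next at i=3:; next u becomes -36; next at i=4:; next u becomes -54; next final value -486. Both give -486.
Checked all 128 inputs in the declared domain: the outputs agree on every one.
verdict: equivalent


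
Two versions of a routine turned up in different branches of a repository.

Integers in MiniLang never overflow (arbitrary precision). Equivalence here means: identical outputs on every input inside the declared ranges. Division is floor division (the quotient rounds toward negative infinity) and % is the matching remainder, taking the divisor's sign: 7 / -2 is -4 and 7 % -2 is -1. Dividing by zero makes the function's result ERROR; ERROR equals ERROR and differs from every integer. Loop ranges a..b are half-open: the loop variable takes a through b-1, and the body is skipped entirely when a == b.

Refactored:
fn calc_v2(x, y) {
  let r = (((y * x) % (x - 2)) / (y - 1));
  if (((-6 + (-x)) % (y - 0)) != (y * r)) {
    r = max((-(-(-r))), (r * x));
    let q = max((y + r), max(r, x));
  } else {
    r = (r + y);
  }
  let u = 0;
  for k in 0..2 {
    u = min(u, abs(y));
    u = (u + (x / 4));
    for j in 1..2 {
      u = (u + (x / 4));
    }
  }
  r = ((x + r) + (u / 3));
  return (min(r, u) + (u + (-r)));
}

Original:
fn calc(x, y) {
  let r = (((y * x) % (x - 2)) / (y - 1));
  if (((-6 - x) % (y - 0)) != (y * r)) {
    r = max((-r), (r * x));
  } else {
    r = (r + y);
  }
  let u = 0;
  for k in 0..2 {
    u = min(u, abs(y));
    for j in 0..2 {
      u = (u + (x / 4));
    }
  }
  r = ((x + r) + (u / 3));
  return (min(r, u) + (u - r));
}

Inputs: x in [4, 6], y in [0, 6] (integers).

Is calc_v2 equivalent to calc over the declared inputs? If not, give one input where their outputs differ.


Equivalent — the differences include local variable names differ, plus statement counts differ, plus loop structure differs, plus arithmetic usage differs, plus min/max/abs usage differs, plus constant usage differs, yet no declared input distinguishes the two.
One worked example (x=4, y=0) — calc: r=0, then a zero divisor aborts: ERROR; calc_v2: r=0, then a zero divisor aborts: ERROR; agreement on ERROR.
Across all 21 domain points the two functions coincide.
verdict: equivalent


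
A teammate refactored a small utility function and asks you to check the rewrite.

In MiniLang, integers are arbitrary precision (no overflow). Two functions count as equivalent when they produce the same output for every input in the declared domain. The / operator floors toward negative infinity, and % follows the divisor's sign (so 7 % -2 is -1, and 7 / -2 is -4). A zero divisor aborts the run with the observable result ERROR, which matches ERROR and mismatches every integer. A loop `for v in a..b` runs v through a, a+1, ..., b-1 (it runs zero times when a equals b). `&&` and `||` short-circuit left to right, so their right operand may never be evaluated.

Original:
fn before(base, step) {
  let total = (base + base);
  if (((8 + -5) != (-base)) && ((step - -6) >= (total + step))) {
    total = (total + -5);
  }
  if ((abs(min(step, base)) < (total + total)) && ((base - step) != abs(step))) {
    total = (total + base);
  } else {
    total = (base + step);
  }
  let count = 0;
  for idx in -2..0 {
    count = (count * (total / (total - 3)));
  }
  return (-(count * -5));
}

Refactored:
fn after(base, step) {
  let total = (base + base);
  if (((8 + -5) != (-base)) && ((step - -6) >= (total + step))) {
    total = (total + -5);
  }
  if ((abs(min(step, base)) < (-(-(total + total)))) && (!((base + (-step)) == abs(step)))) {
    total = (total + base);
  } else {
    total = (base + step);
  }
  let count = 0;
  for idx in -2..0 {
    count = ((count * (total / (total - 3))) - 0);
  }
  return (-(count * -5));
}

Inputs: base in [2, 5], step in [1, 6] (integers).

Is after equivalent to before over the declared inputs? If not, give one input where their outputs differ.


The two are interchangeable: constant usage differs, comparison usage differs, arithmetic usage differs, boolean connective usage differs, and every declared input agrees.
Spot check at base=4, step=5 — before: total := 8 | (((8 + -5) != (-base)) && ((step - -6) >= (total + step))): false | ((abs(min(step, base)) < (total + total)) && ((base - step) != abs(step))): true | total := 12 | count := 0 | iter idx=-2: | count := 0 | iter idx=-1: | count := 0 | result 0. after: total := 8 | (((8 + -5) != (-base)) && ((step - -6) >= (total + step))): false | ((abs(min(step, base)) < (-(-(total + total)))) && (!((base + (-step)) == abs(step)))): true | total := 12 | count := 0 | iter idx=-2: | count := 0 | iter idx=-1: | count := 0 | result 0. Both give 0.
Across all 24 domain points the two functions coincide.
verdict: equivalent


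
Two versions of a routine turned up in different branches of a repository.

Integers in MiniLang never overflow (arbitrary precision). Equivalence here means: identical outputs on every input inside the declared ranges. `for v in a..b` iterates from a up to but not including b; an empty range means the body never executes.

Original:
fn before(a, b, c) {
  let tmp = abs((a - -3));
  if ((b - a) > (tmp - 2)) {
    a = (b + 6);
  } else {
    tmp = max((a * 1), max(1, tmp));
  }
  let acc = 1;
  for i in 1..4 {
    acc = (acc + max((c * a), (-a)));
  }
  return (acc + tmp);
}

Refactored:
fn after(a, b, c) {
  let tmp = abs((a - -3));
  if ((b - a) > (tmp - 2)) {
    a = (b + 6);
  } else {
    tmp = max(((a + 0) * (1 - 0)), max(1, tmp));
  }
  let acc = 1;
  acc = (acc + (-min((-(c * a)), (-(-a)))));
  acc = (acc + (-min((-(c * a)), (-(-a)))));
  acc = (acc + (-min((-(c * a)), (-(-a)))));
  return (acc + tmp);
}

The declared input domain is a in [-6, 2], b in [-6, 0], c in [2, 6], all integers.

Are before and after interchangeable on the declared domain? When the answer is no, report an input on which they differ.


Comparing the listings, the differences include: statement counts differ; and arithmetic usage differs; and local variable names differ; and loop structure differs; and min/max/abs usage differs; and constant usage differs.
Spot check at a=-3, b=-5, c=2 — before: tmp = 0; ((b - a) > (tmp - 2)) -> false; tmp = 1; acc = 1; [i=1]; acc = 4; [i=2]; acc = 7; [i=3]; acc = 10; return 11. after: tmp = 0; ((b - a) > (tmp - 2)) -> false; tmp = 1; acc = 1; acc = 4; acc = 7; acc = 10; return 11. Both give 11.
Every one of the 315 inputs gives matching results.
verdict: equivalent


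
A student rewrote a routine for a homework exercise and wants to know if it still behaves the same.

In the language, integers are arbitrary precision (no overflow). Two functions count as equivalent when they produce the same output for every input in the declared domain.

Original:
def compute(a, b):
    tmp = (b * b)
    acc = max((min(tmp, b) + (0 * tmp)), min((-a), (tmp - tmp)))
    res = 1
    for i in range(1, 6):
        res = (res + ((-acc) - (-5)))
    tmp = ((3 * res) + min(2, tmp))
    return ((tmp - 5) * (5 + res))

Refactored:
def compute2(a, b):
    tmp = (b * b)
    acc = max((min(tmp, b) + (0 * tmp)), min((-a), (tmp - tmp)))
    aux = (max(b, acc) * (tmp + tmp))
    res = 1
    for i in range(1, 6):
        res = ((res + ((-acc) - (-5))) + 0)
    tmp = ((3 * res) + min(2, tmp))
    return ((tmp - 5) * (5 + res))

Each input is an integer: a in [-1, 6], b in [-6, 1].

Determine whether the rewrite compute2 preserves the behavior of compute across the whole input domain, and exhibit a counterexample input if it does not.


Equivalent. A substantive addition is an assignment to `aux` whose value nothing reads; no result depends on it.
Across all 64 domain points the two functions coincide.
Spot check at a=0, b=0 — compute: tmp := 0 | acc := 0 | res := 1 | iter i=1: | res := 6 | iter i=2: | res := 11 | iter i=3: | res := 16 | iter i=4: | res := 21 | iter i=5: | res := 26 | tmp := 78 | result 2263. compute2: tmp := 0 | acc := 0 | aux := 0 | res := 1 | iter i=1: | res := 6 | iter i=2: | res := 11 | iter i=3: | res := 16 | iter i=4: | res := 21 | iter i=5: | res := 26 | tmp := 78 | result 2263. Both give 2263.
verdict: equivalent


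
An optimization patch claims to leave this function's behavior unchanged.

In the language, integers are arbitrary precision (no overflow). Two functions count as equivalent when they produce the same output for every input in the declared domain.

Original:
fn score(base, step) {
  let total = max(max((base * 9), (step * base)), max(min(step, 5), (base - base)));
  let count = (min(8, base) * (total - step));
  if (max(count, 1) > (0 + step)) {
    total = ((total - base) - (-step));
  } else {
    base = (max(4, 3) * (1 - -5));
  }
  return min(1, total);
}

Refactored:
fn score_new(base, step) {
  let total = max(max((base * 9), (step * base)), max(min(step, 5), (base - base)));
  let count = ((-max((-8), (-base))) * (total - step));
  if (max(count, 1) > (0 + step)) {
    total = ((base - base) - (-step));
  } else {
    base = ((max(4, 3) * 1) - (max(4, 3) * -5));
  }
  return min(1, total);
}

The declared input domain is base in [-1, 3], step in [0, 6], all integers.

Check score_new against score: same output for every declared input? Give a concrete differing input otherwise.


Input base=-1, step=0: 1 from score versus 0 from score_new.
verdict: not equivalent; witness: base=-1, step=0


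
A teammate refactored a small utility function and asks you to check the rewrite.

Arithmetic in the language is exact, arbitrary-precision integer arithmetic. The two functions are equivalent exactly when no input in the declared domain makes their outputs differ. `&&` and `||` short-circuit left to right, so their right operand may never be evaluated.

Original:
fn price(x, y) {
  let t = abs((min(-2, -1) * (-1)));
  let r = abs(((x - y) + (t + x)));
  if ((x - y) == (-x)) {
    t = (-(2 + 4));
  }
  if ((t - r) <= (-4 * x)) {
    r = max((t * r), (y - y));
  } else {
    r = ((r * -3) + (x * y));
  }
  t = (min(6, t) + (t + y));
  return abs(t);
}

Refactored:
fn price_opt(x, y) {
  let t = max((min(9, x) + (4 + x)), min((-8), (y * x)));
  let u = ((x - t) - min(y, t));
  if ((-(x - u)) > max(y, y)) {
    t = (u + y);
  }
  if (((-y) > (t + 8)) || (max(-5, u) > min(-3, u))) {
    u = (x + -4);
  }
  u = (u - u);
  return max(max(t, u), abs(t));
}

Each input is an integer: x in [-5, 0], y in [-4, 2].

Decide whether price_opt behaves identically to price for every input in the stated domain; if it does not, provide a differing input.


Evaluate both at x=-5, y=-4.
price: t=2, then r=4, then ((x - y) == (-x)) is false, then ((t - r) <= (-4 * x)) is true, then r=8, then t=0, then returns 0
price_opt: t=-6, then u=7, then ((-(x - u)) > max(y, y)) is true, then t=3, then (((-y) > (t + 8)) || (max(-5, u) > min(-3, u))) is true, then u=-9, then u=0, then returns 3
0 vs 3 — the two versions disagree here.
verdict: not equivalent; witness: x=-5, y=-4


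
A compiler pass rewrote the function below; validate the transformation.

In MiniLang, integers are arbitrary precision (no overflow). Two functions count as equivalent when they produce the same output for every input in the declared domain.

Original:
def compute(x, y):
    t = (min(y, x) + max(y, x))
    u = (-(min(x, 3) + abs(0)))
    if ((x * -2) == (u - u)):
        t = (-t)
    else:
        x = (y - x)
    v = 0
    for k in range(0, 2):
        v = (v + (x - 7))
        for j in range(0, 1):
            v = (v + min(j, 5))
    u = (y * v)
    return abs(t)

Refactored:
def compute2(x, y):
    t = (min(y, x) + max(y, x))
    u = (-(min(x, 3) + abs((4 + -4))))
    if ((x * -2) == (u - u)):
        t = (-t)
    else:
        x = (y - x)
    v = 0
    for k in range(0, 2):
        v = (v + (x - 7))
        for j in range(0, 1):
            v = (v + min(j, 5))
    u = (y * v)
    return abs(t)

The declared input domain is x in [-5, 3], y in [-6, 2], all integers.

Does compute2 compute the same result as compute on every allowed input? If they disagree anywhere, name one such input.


Comparing the listings, the differences include: arithmetic usage differs, constant usage differs.
Tracing x=3, y=2: compute: t = 5; u = -3; ((x * -2) == (u - u)) -> false; x = -1; v = 0; [k=0]; v = -8; [j=0]; v = -8; [k=1]; v = -16; [j=0]; v = -16; u = -32; return 5 | compute2: t = 5; u = -3; ((x * -2) == (u - u)) -> false; x = -1; v = 0; [k=0]; v = -8; [j=0]; v = -8; [k=1]; v = -16; [j=0]; v = -16; u = -32; return 5 — matching result 5.
Across all 81 domain points the two functions coincide.
verdict: equivalent


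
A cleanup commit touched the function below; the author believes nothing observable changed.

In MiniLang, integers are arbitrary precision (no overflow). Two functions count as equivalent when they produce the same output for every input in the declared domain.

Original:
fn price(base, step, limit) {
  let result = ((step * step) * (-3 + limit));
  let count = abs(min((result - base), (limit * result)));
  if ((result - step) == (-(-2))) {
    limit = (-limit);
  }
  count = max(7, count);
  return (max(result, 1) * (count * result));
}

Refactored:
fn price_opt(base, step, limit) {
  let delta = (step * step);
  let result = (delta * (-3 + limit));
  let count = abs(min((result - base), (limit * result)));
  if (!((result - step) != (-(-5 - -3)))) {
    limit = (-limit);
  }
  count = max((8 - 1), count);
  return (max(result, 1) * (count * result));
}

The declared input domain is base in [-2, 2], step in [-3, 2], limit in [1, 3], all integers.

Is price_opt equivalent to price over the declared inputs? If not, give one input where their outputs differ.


Comparing the listings, the differences include: local variable names differ; also comparison usage differs; also boolean connective usage differs; also constant usage differs; also statement counts differ; also arithmetic usage differs.
As a probe, take base=-2, step=-1, limit=2: price runs result=-1, then count=2, then ((result - step) == (-(-2))) is false, then count=7, then returns -7; price_opt runs delta=1, then result=-1, then count=2, then (!((result - step) != (-(-5 - -3)))) is false, then count=7, then returns -7; both end at -7.
Sweeping the whole domain (90 inputs) finds no disagreement.
verdict: equivalent


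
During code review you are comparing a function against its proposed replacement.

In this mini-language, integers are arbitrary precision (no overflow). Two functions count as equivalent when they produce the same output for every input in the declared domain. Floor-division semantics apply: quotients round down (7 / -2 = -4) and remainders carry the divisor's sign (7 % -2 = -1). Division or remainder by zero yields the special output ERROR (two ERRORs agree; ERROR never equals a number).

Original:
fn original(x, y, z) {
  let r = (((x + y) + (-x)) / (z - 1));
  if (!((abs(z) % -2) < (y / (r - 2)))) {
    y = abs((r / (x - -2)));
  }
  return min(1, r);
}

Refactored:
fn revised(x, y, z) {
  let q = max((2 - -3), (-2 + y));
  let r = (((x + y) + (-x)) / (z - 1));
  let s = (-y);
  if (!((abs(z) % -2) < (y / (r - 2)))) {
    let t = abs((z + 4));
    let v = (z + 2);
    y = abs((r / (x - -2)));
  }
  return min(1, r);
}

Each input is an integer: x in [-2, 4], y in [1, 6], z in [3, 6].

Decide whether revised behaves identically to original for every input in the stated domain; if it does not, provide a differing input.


Side by side, the visible changes include: statement counts differ; also arithmetic usage differs; also local variable names differ; also min/max/abs usage differs; also constant usage differs.
As a probe, take x=2, y=2, z=4: original runs r=0, then (!((abs(z) % -2) < (y / (r - 2)))) is true, then y=0, then returns 0; revised runs q=5, then r=0, then s=-2, then (!((abs(z) % -2) < (y / (r - 2)))) is true, then t=8, then v=6, then y=0, then returns 0; both end at 0.
Every one of the 168 inputs gives matching results.
verdict: equivalent


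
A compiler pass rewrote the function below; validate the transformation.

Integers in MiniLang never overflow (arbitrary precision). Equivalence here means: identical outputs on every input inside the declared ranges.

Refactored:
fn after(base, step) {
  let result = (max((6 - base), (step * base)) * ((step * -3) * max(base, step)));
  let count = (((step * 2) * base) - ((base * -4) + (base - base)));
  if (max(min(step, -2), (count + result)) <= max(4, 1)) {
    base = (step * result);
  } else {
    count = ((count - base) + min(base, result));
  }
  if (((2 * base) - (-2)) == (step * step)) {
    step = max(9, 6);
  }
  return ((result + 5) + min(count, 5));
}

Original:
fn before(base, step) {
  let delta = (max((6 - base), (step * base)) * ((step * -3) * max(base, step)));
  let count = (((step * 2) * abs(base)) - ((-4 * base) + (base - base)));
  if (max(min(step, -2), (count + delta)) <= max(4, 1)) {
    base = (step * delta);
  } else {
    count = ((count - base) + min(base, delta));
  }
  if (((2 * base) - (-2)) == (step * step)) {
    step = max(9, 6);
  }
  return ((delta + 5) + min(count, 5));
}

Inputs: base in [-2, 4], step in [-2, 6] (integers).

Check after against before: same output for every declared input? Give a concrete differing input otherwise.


The rewrite breaks on base=-2, step=-2, where the results are -107 and -91.
before: delta := -96 | count := -16 | (max(min(step, -2), (count + delta)) <= max(4, 1)): true | base := 192 | (((2 * base) - (-2)) == (step * step)): false | result -107
after: result := -96 | count := 0 | (max(min(step, -2), (count + result)) <= max(4, 1)): true | base := 192 | (((2 * base) - (-2)) == (step * step)): false | result -91
verdict: not equivalent; witness: base=-2, step=-2


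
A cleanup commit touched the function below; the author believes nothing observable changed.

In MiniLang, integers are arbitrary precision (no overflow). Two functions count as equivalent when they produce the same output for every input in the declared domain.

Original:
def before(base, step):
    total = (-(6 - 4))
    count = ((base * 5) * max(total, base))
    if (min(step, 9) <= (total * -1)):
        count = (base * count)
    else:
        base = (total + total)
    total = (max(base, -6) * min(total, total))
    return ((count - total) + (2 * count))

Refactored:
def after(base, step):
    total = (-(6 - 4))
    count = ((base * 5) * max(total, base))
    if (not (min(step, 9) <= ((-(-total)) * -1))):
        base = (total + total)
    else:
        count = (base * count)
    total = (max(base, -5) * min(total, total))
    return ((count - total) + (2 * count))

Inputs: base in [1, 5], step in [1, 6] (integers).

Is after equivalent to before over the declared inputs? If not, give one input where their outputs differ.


The edit looks behavioral (`-6` became `-5`), but over these ranges it never changes the outcome.
One worked example (base=3, step=2) — before: total becomes -2; next count becomes 45; next (min(step, 9) <= (total * -1)) evaluates to true; next count becomes 135; next total becomes -6; next final value 411; after: total becomes -2; next count becomes 45; next (not (min(step, 9) <= ((-(-total)) * -1))) evaluates to false; next count becomes 135; next total becomes -6; next final value 411; agreement on 411.
Every one of the 30 inputs gives matching results.
verdict: equivalent


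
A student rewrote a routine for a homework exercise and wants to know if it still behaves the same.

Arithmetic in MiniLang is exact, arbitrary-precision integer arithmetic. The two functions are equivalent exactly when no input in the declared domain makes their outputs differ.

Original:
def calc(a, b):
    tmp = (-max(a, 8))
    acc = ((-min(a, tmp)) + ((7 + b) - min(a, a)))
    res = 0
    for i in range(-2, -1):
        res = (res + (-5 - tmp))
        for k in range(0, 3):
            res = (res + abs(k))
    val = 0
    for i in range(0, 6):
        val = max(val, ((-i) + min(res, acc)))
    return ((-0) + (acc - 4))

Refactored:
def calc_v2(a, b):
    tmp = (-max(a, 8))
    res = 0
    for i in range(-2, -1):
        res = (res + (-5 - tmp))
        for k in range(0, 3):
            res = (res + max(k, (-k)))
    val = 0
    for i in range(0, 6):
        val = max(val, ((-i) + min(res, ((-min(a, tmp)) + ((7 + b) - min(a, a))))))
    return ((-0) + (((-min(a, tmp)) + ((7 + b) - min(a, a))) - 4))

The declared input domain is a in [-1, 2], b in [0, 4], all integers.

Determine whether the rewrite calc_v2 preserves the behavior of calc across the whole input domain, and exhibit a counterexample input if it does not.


This is a faithful refactor — constant usage differs; also local variable names differ; also statement counts differ; also arithmetic usage differs; also min/max/abs usage differs, but the computed results match everywhere.
One worked example (a=-1, b=3) — calc: tmp=-8, then acc=19, then res=0, then (i=-2), then res=3, then (k=0), then res=3, then (k=1), then res=4, then (k=2), then res=6, then val=0, then (i=0), then val=6, then (i=1), then val=6, then (i=2), then val=6, then (i=3), then val=6, then (i=4), then val=6, then (i=5), then val=6, then returns 15; calc_v2: tmp=-8, then res=0, then (i=-2), then res=3, then (k=0), then res=3, then (k=1), then res=4, then (k=2), then res=6, then val=0, then (i=0), then val=6, then (i=1), then val=6, then (i=2), then val=6, then (i=3), then val=6, then (i=4), then val=6, then (i=5), then val=6, then returns 15; agreement on 15.
Every one of the 20 inputs gives matching results.
verdict: equivalent


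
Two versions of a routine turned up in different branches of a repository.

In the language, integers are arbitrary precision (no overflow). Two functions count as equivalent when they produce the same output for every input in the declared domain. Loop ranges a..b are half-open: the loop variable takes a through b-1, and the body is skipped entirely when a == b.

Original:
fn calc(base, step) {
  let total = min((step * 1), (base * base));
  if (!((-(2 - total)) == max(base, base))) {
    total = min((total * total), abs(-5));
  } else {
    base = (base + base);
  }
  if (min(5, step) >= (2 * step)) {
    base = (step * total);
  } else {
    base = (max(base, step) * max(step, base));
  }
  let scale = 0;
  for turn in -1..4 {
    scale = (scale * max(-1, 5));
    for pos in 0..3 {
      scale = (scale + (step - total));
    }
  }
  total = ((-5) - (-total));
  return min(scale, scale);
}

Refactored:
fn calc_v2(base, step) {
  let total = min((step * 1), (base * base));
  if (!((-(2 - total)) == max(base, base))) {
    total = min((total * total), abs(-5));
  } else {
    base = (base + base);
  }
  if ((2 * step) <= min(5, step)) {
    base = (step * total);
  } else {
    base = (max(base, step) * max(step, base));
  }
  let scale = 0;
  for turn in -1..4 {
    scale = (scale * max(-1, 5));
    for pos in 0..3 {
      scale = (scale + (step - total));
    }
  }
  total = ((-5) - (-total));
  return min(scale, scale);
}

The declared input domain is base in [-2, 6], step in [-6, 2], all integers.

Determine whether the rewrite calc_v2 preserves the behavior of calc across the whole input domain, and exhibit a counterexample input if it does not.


Differences: comparison usage differs — yet all 81 inputs agree.
verdict: equivalent


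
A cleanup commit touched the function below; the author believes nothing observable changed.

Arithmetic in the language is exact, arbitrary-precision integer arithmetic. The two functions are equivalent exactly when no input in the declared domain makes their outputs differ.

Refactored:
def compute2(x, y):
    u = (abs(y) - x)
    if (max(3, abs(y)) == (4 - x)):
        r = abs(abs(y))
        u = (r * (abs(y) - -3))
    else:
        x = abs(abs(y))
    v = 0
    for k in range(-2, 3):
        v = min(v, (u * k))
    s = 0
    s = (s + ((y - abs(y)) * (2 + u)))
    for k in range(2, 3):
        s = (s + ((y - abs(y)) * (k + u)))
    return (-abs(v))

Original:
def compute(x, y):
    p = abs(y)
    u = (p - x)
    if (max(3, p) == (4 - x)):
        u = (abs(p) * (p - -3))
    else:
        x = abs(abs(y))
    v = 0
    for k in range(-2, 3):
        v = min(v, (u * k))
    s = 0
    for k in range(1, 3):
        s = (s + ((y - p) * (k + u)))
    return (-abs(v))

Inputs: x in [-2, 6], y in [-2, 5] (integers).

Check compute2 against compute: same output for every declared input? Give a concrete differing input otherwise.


The suspicious-looking change has no observable effect anywhere in the declared ranges.
As a probe, take x=1, y=0: compute runs p = 0; u = -1; (max(3, p) == (4 - x)) -> true; u = 0; v = 0; [k=-2]; v = 0; [k=-1]; v = 0; [k=0]; v = 0; [k=1]; v = 0; [k=2]; v = 0; s = 0; [k=1]; s = 0; [k=2]; s = 0; return 0; compute2 runs u = -1; (max(3, abs(y)) == (4 - x)) -> true; r = 0; u = 0; v = 0; [k=-2]; v = 0; [k=-1]; v = 0; [k=0]; v = 0; [k=1]; v = 0; [k=2]; v = 0; s = 0; s = 0; [k=2]; s = 0; return 0; both end at 0.
Sweeping the whole domain (72 inputs) finds no disagreement.
verdict: equivalent


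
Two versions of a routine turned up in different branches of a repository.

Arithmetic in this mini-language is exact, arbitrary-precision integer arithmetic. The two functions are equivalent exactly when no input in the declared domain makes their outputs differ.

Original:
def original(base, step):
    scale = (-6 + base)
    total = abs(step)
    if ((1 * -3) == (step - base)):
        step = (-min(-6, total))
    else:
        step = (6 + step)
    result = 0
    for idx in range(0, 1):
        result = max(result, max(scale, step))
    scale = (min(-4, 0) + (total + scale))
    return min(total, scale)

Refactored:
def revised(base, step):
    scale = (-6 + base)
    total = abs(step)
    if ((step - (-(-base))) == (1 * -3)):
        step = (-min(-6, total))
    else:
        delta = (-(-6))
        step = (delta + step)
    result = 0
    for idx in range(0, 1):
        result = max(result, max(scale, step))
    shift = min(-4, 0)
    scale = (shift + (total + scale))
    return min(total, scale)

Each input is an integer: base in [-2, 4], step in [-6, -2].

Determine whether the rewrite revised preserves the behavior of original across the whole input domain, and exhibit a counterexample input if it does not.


Changes here: statement counts differ; also local variable names differ; the full 35-point sweep finds no disagreement.
verdict: equivalent


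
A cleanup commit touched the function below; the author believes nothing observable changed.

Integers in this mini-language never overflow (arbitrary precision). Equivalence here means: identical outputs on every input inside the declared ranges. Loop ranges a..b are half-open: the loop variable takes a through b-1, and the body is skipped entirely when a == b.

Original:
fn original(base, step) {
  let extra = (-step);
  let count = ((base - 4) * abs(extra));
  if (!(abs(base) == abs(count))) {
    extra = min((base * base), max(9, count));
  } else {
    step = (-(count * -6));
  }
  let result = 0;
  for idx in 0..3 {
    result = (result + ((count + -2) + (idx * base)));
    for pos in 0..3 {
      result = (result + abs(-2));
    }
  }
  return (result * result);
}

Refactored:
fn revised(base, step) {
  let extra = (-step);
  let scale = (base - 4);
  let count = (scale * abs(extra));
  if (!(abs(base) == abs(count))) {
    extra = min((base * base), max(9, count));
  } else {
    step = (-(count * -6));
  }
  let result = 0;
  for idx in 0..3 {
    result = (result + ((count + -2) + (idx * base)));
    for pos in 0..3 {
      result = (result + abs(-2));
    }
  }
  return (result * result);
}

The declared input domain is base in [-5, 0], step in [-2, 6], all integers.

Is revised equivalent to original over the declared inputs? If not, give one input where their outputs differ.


Changes here: statement counts differ, plus local variable names differ; the full 54-point sweep finds no disagreement.
verdict: equivalent


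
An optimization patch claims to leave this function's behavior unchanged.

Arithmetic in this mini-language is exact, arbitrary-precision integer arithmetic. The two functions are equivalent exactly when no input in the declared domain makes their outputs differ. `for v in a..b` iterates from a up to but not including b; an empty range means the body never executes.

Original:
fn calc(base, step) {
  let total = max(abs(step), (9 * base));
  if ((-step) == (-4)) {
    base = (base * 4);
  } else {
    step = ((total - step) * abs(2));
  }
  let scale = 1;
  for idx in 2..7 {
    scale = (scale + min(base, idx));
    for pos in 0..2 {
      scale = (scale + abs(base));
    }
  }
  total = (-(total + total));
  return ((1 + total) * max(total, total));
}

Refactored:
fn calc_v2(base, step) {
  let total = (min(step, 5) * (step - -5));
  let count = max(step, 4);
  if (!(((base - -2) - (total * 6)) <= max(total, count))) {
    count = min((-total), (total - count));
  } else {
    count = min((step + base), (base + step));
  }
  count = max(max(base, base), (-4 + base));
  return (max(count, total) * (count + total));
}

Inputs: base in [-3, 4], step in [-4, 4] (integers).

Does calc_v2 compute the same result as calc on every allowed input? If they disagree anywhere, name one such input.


Input base=-3, step=-4: 56 from calc versus 21 from calc_v2.
verdict: not equivalent; witness: base=-3, step=-4


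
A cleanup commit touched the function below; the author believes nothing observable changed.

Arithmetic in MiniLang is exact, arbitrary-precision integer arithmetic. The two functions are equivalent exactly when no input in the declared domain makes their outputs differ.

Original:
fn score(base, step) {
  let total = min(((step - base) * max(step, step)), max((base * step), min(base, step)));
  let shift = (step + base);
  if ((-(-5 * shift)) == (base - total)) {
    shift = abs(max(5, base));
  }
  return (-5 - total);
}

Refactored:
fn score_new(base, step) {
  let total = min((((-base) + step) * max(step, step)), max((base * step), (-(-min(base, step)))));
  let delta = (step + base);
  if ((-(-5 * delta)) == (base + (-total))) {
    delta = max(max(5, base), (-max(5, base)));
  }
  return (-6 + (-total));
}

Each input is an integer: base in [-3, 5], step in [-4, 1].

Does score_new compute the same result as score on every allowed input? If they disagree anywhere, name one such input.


These are not equivalent — on base=-3, step=-4 the outputs split (-9 vs -10).
score: total becomes 4; next shift becomes -7; next ((-(-5 * shift)) == (base - total)) evaluates to false; next final value -9
score_new: total becomes 4; next delta becomes -7; next ((-(-5 * delta)) == (base + (-total))) evaluates to false; next final value -10
verdict: not equivalent; witness: base=-3, step=-4
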